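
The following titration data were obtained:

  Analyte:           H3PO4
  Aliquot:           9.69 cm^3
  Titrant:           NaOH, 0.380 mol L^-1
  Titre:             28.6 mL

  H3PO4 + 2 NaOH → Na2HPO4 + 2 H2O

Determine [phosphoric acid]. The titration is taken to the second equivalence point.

n(NaOH) = 0.0286 L × 0.380 mol/L = 0.0109 mol
From the 1:2 mole ratio, n(H3PO4) = 1/2 × 0.0109 = 5.43 × 10^-3 mol
[H3PO4] = 5.43 × 10^-3 mol / 0.00969 L = 0.561 mol/L

0.561 mol/L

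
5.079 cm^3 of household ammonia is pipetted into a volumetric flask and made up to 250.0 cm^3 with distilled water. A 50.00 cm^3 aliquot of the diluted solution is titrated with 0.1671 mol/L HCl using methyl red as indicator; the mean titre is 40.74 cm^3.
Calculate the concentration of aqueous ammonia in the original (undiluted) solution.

6.702 mol/L

NH3 + HCl → NH4Cl
n(HCl) = 0.04074 × 0.1671 = 6.808 × 10^-3 mol
n(NH3) in the aliquot = 6.808 × 10^-3 mol (1:1 ratio)
[NH3]_dilute = 6.808 × 10^-3 / 0.05000 = 0.1362 mol/L
Dilution factor = 250.0 / 5.079 = 49.22
[NH3]_stock = 0.1362 × 49.22 = 6.702 mol/L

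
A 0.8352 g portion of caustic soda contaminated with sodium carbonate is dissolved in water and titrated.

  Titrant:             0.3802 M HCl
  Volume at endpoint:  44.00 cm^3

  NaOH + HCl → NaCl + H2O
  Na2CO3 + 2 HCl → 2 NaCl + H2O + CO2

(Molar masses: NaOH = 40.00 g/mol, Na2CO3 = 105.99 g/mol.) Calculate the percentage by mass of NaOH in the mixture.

18.92 %

n(HCl) = 0.04400 × 0.3802 = 0.01673 mol
Let x = n(NaOH), y = n(Na2CO3).
Titrant: 1x + 2y = 0.01673;  mass: 40.00x + 105.99y = 0.8352
Solving, x = 3.951 × 10^-3 mol, y = 6.389 × 10^-3 mol
mass of NaOH = 3.951 × 10^-3 × 40.00 = 0.1580 g
% NaOH = 0.1580 / 0.8352 × 100 = 18.92 %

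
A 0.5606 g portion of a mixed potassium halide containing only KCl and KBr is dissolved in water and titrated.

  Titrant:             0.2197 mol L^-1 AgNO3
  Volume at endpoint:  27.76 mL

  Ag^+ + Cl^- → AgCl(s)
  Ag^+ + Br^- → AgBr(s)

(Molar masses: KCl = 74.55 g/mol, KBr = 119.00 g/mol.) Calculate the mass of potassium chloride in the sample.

n(AgNO3) = 0.02776 × 0.2197 = 6.099 × 10^-3 mol
Let x = n(KCl), y = n(KBr).
Titrant: 1x + 1y = 6.099 × 10^-3;  mass: 74.55x + 119.00y = 0.5606
Solving, x = 3.716 × 10^-3 mol, y = 2.383 × 10^-3 mol
mass of KCl = 3.716 × 10^-3 × 74.55 = 0.2770 g

0.2770 g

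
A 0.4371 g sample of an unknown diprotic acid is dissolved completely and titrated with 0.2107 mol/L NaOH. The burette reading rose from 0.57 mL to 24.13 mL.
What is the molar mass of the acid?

n(NaOH) = 0.02356 L × 0.2107 mol/L = 4.964 × 10^-3 mol
From the 1:2 ratio, n(H2A) = 1/2 × 4.964 × 10^-3 = 2.482 × 10^-3 mol
M = m / n = 0.4371 g / 2.482 × 10^-3 mol = 176.1 g/mol

176.1 g/mol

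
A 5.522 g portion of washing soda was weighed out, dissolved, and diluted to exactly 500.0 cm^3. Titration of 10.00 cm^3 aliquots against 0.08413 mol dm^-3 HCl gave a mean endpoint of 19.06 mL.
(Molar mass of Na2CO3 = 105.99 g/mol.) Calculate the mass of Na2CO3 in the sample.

Na2CO3 + 2 HCl → 2 NaCl + H2O + CO2
n(HCl) per titration = 0.01906 × 0.08413 = 1.604 × 10^-3 mol
From the 1:2 ratio, n(Na2CO3) in each aliquot = 1/2 × 1.604 × 10^-3 = 8.018 × 10^-4 mol
n(Na2CO3) in the whole flask = 8.018 × 10^-4 × 500.0/10.00 = 0.04009 mol
mass of Na2CO3 = 0.04009 × 105.99 = 4.249 g

4.249 g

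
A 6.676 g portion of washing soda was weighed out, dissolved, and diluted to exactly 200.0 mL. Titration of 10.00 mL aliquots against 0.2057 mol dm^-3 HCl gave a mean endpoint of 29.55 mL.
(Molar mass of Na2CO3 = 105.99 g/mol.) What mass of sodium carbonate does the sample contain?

Na2CO3 + 2 HCl → 2 NaCl + H2O + CO2
n(HCl) per titration = 0.02955 × 0.2057 = 6.078 × 10^-3 mol
From the 1:2 ratio, n(Na2CO3) in each aliquot = 1/2 × 6.078 × 10^-3 = 3.039 × 10^-3 mol
n(Na2CO3) in the whole flask = 3.039 × 10^-3 × 200.0/10.00 = 0.06078 mol
mass of Na2CO3 = 0.06078 × 105.99 = 6.443 g

6.443 g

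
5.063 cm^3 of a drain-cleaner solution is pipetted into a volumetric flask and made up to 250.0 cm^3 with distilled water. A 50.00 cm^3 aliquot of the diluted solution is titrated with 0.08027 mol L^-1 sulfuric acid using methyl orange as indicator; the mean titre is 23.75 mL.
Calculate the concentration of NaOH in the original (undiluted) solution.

2 NaOH + H2SO4 → Na2SO4 + 2 H2O
n(H2SO4) = 0.02375 × 0.08027 = 1.906 × 10^-3 mol
From the 2:1 ratio, n(NaOH) in the aliquot = 2/1 × 1.906 × 10^-3 = 3.813 × 10^-3 mol
[NaOH]_dilute = 3.813 × 10^-3 / 0.05000 = 0.07626 mol/L
Dilution factor = 250.0 / 5.063 = 49.38
[NaOH]_stock = 0.07626 × 49.38 = 3.765 mol/L

3.765 mol/L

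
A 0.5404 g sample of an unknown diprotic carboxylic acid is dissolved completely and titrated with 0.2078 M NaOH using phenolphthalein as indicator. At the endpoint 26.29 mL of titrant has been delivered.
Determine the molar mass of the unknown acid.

197.8 g/mol

n(NaOH) = 0.02629 L × 0.2078 mol/L = 5.463 × 10^-3 mol
From the 1:2 ratio, n(H2A) = 1/2 × 5.463 × 10^-3 = 2.732 × 10^-3 mol
M = m / n = 0.5404 g / 2.732 × 10^-3 mol = 197.8 g/mol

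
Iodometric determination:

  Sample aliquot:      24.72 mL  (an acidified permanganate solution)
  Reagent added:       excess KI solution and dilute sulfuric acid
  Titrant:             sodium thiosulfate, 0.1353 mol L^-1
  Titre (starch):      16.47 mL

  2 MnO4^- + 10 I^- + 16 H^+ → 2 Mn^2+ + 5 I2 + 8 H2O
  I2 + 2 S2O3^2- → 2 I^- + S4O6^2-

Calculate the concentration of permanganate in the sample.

n(S2O3^2-) = 0.01647 × 0.1353 = 2.228 × 10^-3 mol
n(I2) = n(S2O3^2-)/2 = 1.114 × 10^-3 mol
From the 2:5 ratio, n(MnO4^-) in the aliquot = 2/5 × 1.114 × 10^-3 = 4.457 × 10^-4 mol
[MnO4^-] = 4.457 × 10^-4 / 0.02472 = 0.01803 mol/L

0.01803 mol/L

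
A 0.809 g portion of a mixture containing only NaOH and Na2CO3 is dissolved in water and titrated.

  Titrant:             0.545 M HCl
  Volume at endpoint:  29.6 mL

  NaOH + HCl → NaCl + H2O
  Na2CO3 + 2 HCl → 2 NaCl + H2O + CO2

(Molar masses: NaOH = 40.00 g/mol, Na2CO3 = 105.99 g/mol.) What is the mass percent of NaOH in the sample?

n(HCl) = 0.0296 × 0.545 = 0.0161 mol
Let x = n(NaOH), y = n(Na2CO3).
Titrant: 1x + 2y = 0.0161;  mass: 40.00x + 105.99y = 0.809
Solving, x = 3.53 × 10^-3 mol, y = 6.30 × 10^-3 mol
mass of NaOH = 3.53 × 10^-3 × 40.00 = 0.141 g
% NaOH = 0.141 / 0.809 × 100 = 17.5 %

17.5 %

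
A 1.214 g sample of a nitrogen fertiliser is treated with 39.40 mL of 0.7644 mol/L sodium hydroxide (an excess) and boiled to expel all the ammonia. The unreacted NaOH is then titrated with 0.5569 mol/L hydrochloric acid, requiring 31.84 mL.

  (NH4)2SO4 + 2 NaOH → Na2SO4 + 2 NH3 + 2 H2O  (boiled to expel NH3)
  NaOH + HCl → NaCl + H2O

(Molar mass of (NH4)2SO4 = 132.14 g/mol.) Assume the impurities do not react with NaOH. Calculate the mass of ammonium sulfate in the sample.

0.8183 g

n(NaOH) added = 0.03940 × 0.7644 = 0.03012 mol
n(HCl) used in back-titration = 0.03184 × 0.5569 = 0.01773 mol
n(NaOH) left over = 0.01773 mol (1:1 ratio)
n(NaOH) consumed by analyte = 0.03012 − 0.01773 = 0.01239 mol
From the 1:2 ratio, n((NH4)2SO4) = 1/2 × 0.01239 = 6.193 × 10^-3 mol
mass of (NH4)2SO4 = 6.193 × 10^-3 × 132.14 = 0.8183 g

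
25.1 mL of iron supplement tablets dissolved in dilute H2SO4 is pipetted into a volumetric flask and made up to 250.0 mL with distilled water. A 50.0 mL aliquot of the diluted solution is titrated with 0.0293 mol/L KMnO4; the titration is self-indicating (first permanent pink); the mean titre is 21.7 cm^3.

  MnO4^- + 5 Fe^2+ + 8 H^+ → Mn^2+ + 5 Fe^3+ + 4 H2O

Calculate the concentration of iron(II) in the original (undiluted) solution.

0.633 mol/L

n(KMnO4) = 0.0217 × 0.0293 = 6.36 × 10^-4 mol
From the 5:1 ratio, n(Fe2+) in the aliquot = 5/1 × 6.36 × 10^-4 = 3.18 × 10^-3 mol
[Fe2+]_dilute = 3.18 × 10^-3 / 0.0500 = 0.0636 mol/L
Dilution factor = 250.0 / 25.1 = 9.960
[Fe2+]_stock = 0.0636 × 9.960 = 0.633 mol/L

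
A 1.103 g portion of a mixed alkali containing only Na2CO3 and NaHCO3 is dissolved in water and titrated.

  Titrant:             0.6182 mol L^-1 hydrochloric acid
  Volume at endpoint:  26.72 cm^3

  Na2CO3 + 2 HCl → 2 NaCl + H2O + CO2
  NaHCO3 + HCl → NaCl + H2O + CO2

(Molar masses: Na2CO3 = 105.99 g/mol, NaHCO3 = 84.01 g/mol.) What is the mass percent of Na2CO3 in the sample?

n(HCl) = 0.02672 × 0.6182 = 0.01652 mol
Let x = n(Na2CO3), y = n(NaHCO3).
Titrant: 2x + 1y = 0.01652;  mass: 105.99x + 84.01y = 1.103
Solving, x = 4.590 × 10^-3 mol, y = 7.339 × 10^-3 mol
mass of Na2CO3 = 4.590 × 10^-3 × 105.99 = 0.4865 g
% Na2CO3 = 0.4865 / 1.103 × 100 = 44.10 %

44.10 %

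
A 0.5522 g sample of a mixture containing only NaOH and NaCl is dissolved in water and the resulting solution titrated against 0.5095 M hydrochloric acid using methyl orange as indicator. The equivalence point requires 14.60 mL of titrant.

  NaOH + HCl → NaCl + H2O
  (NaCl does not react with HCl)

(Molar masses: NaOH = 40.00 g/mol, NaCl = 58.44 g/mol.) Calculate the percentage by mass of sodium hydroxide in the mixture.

n(HCl) = 0.01460 × 0.5095 = 7.439 × 10^-3 mol
Let x = n(NaOH), y = n(NaCl).
Titrant: 1x = 7.439 × 10^-3;  mass: 40.00x + 58.44y = 0.5522
Solving, x = 7.439 × 10^-3 mol, y = 4.357 × 10^-3 mol
mass of NaOH = 7.439 × 10^-3 × 40.00 = 0.2975 g
% NaOH = 0.2975 / 0.5522 × 100 = 53.88 %

53.88 %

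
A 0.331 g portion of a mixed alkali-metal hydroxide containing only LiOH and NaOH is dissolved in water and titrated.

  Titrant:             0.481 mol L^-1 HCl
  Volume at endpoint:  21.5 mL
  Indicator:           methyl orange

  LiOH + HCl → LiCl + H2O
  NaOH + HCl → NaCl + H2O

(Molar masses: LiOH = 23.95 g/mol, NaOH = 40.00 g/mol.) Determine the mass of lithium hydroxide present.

n(HCl) = 0.0215 × 0.481 = 0.0103 mol
Let x = n(LiOH), y = n(NaOH).
Titrant: 1x + 1y = 0.0103;  mass: 23.95x + 40.00y = 0.331
Solving, x = 5.15 × 10^-3 mol, y = 5.19 × 10^-3 mol
mass of LiOH = 5.15 × 10^-3 × 23.95 = 0.123 g

0.123 g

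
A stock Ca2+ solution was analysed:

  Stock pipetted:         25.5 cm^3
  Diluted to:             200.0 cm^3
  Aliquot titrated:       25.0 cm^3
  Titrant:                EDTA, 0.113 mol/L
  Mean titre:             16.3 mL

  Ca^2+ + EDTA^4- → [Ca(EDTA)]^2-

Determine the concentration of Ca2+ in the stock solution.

0.578 mol/L

n(EDTA) = 0.0163 × 0.113 = 1.84 × 10^-3 mol
n(Ca2+) in the aliquot = 1.84 × 10^-3 mol (1:1 ratio)
[Ca2+]_dilute = 1.84 × 10^-3 / 0.0250 = 0.0737 mol/L
Dilution factor = 200.0 / 25.5 = 7.843
[Ca2+]_stock = 0.0737 × 7.843 = 0.578 mol/L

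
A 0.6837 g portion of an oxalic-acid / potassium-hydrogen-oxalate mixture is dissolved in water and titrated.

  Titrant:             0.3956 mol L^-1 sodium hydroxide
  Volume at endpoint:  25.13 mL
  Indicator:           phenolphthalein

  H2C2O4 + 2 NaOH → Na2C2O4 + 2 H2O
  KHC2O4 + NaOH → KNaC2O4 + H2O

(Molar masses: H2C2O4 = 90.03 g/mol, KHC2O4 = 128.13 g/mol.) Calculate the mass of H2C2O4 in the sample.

0.3196 g

n(NaOH) = 0.02513 × 0.3956 = 9.941 × 10^-3 mol
Let x = n(H2C2O4), y = n(KHC2O4).
Titrant: 2x + 1y = 9.941 × 10^-3;  mass: 90.03x + 128.13y = 0.6837
Solving, x = 3.550 × 10^-3 mol, y = 2.842 × 10^-3 mol
mass of H2C2O4 = 3.550 × 10^-3 × 90.03 = 0.3196 g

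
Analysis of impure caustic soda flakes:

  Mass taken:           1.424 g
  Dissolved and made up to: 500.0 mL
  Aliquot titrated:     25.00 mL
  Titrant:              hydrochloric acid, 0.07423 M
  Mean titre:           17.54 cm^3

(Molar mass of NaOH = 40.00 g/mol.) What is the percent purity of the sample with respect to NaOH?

NaOH + HCl → NaCl + H2O
n(HCl) per titration = 0.01754 × 0.07423 = 1.302 × 10^-3 mol
n(NaOH) in each aliquot = 1.302 × 10^-3 mol (1:1 ratio)
n(NaOH) in the whole flask = 1.302 × 10^-3 × 500.0/25.00 = 0.02604 mol
mass of NaOH = 0.02604 × 40.00 = 1.042 g
% NaOH = 1.042 / 1.424 × 100 = 73.15 %

73.15 %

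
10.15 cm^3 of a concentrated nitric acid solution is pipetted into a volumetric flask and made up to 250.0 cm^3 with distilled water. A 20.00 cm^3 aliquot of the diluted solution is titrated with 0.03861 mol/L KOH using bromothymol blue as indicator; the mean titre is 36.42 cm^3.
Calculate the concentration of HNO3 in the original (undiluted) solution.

1.732 mol/L

HNO3 + KOH → KNO3 + H2O
n(KOH) = 0.03642 × 0.03861 = 1.406 × 10^-3 mol
n(HNO3) in the aliquot = 1.406 × 10^-3 mol (1:1 ratio)
[HNO3]_dilute = 1.406 × 10^-3 / 0.02000 = 0.07031 mol/L
Dilution factor = 250.0 / 10.15 = 24.63
[HNO3]_stock = 0.07031 × 24.63 = 1.732 mol/L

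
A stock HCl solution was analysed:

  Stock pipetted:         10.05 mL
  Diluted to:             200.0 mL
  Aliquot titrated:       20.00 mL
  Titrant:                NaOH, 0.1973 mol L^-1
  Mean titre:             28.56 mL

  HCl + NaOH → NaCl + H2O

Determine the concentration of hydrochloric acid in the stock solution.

5.607 mol/L

n(NaOH) = 0.02856 × 0.1973 = 5.635 × 10^-3 mol
n(HCl) in the aliquot = 5.635 × 10^-3 mol (1:1 ratio)
[HCl]_dilute = 5.635 × 10^-3 / 0.02000 = 0.2817 mol/L
Dilution factor = 200.0 / 10.05 = 19.90
[HCl]_stock = 0.2817 × 19.90 = 5.607 mol/L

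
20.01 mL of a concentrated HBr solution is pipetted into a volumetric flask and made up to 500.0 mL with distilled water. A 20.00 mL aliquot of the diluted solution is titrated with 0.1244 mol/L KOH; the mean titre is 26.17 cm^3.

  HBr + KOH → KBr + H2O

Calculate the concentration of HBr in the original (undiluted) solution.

n(KOH) = 0.02617 × 0.1244 = 3.256 × 10^-3 mol
n(HBr) in the aliquot = 3.256 × 10^-3 mol (1:1 ratio)
[HBr]_dilute = 3.256 × 10^-3 / 0.02000 = 0.1628 mol/L
Dilution factor = 500.0 / 20.01 = 24.99
[HBr]_stock = 0.1628 × 24.99 = 4.067 mol/L

4.067 mol/L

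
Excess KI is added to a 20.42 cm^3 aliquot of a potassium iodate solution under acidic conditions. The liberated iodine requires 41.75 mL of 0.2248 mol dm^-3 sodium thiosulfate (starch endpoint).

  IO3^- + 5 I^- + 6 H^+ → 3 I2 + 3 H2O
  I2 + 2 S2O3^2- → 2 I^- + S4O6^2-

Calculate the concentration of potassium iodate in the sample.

0.07660 mol/L

n(S2O3^2-) = 0.04175 × 0.2248 = 9.385 × 10^-3 mol
n(I2) = n(S2O3^2-)/2 = 4.693 × 10^-3 mol
From the 1:3 ratio, n(IO3^-) in the aliquot = 1/3 × 4.693 × 10^-3 = 1.564 × 10^-3 mol
[IO3^-] = 1.564 × 10^-3 / 0.02042 = 0.07660 mol/L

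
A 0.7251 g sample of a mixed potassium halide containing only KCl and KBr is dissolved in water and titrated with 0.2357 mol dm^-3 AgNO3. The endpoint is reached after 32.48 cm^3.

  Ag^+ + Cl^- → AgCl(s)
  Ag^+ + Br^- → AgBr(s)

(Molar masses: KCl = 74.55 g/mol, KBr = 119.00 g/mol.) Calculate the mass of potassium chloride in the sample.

n(AgNO3) = 0.03248 × 0.2357 = 7.656 × 10^-3 mol
Let x = n(KCl), y = n(KBr).
Titrant: 1x + 1y = 7.656 × 10^-3;  mass: 74.55x + 119.00y = 0.7251
Solving, x = 4.182 × 10^-3 mol, y = 3.473 × 10^-3 mol
mass of KCl = 4.182 × 10^-3 × 74.55 = 0.3118 g

0.3118 g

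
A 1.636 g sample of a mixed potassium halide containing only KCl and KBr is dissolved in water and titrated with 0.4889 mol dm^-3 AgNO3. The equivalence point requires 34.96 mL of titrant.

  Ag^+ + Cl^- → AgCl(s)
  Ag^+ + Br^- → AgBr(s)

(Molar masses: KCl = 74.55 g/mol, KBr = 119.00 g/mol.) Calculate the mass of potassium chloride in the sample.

n(AgNO3) = 0.03496 × 0.4889 = 0.01709 mol
Let x = n(KCl), y = n(KBr).
Titrant: 1x + 1y = 0.01709;  mass: 74.55x + 119.00y = 1.636
Solving, x = 8.953 × 10^-3 mol, y = 8.139 × 10^-3 mol
mass of KCl = 8.953 × 10^-3 × 74.55 = 0.6674 g

0.6674 g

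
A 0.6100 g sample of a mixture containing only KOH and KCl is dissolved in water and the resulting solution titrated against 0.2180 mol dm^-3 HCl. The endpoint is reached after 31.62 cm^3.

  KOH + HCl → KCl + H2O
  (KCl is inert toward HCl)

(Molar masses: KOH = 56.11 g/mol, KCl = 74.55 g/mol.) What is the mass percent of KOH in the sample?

n(HCl) = 0.03162 × 0.2180 = 6.893 × 10^-3 mol
Let x = n(KOH), y = n(KCl).
Titrant: 1x = 6.893 × 10^-3;  mass: 56.11x + 74.55y = 0.6100
Solving, x = 6.893 × 10^-3 mol, y = 2.994 × 10^-3 mol
mass of KOH = 6.893 × 10^-3 × 56.11 = 0.3868 g
% KOH = 0.3868 / 0.6100 × 100 = 63.41 %

63.41 %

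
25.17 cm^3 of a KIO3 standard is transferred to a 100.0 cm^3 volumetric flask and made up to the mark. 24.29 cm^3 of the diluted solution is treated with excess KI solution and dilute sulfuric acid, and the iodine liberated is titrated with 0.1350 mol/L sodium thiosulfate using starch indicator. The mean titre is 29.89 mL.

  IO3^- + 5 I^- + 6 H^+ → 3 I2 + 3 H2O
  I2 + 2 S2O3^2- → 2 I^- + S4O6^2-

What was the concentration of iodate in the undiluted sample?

0.1100 mol/L

n(S2O3^2-) = 0.02989 × 0.1350 = 4.035 × 10^-3 mol
n(I2) = n(S2O3^2-)/2 = 2.018 × 10^-3 mol
From the 1:3 ratio, n(IO3^-) in the aliquot = 1/3 × 2.018 × 10^-3 = 6.725 × 10^-4 mol
[IO3^-]_dilute = 6.725 × 10^-4 / 0.02429 = 0.02769 mol/L
[IO3^-]_original = 0.02769 × 100.0/25.17 = 0.1100 mol/L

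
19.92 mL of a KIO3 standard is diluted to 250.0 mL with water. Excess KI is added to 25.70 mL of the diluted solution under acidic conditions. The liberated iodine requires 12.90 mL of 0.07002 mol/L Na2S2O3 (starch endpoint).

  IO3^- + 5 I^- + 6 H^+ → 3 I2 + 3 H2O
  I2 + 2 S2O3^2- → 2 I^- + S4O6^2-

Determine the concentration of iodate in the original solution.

n(S2O3^2-) = 0.01290 × 0.07002 = 9.033 × 10^-4 mol
n(I2) = n(S2O3^2-)/2 = 4.516 × 10^-4 mol
From the 1:3 ratio, n(IO3^-) in the aliquot = 1/3 × 4.516 × 10^-4 = 1.505 × 10^-4 mol
[IO3^-]_dilute = 1.505 × 10^-4 / 0.02570 = 0.005858 mol/L
[IO3^-]_original = 0.005858 × 250.0/19.92 = 0.07352 mol/L

0.07352 mol/L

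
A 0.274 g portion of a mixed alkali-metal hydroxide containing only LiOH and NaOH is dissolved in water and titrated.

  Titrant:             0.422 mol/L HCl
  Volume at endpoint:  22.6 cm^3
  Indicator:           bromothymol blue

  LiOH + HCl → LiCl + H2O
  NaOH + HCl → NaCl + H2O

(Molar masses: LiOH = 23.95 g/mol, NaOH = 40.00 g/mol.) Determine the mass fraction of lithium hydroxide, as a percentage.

58.5 %

n(HCl) = 0.0226 × 0.422 = 9.54 × 10^-3 mol
Let x = n(LiOH), y = n(NaOH).
Titrant: 1x + 1y = 9.54 × 10^-3;  mass: 23.95x + 40.00y = 0.274
Solving, x = 6.70 × 10^-3 mol, y = 2.84 × 10^-3 mol
mass of LiOH = 6.70 × 10^-3 × 23.95 = 0.160 g
% LiOH = 0.160 / 0.274 × 100 = 58.5 %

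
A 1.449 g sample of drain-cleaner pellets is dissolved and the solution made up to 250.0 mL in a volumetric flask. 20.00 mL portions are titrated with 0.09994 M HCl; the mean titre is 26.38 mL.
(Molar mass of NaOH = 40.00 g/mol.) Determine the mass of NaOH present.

1.318 g

NaOH + HCl → NaCl + H2O
n(HCl) per titration = 0.02638 × 0.09994 = 2.636 × 10^-3 mol
n(NaOH) in each aliquot = 2.636 × 10^-3 mol (1:1 ratio)
n(NaOH) in the whole flask = 2.636 × 10^-3 × 250.0/20.00 = 0.03296 mol
mass of NaOH = 0.03296 × 40.00 = 1.318 g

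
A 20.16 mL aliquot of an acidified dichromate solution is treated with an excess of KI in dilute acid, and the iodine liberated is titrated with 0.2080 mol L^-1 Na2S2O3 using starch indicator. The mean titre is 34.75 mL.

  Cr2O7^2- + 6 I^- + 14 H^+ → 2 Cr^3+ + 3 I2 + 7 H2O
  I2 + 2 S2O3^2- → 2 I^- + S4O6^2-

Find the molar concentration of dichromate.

n(S2O3^2-) = 0.03475 × 0.2080 = 7.228 × 10^-3 mol
n(I2) = n(S2O3^2-)/2 = 3.614 × 10^-3 mol
From the 1:3 ratio, n(Cr2O7^2-) in the aliquot = 1/3 × 3.614 × 10^-3 = 1.205 × 10^-3 mol
[Cr2O7^2-] = 1.205 × 10^-3 / 0.02016 = 0.05976 mol/L

0.05976 mol/L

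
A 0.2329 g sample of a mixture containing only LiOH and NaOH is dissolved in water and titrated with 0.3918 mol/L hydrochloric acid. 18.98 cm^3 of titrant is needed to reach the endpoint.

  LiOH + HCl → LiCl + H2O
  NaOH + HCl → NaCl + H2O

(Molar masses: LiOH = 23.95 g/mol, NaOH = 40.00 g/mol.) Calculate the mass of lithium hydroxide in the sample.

0.09633 g

n(HCl) = 0.01898 × 0.3918 = 7.436 × 10^-3 mol
Let x = n(LiOH), y = n(NaOH).
Titrant: 1x + 1y = 7.436 × 10^-3;  mass: 23.95x + 40.00y = 0.2329
Solving, x = 4.022 × 10^-3 mol, y = 3.414 × 10^-3 mol
mass of LiOH = 4.022 × 10^-3 × 23.95 = 0.09633 g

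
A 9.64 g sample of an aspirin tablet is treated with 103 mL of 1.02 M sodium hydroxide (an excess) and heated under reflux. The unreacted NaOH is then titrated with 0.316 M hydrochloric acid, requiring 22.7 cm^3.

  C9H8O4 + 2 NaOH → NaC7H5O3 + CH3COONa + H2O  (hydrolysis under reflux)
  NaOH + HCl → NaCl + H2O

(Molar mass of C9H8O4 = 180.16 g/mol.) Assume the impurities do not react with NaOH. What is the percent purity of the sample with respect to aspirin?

n(NaOH) added = 0.103 × 1.02 = 0.105 mol
n(HCl) used in back-titration = 0.0227 × 0.316 = 7.17 × 10^-3 mol
n(NaOH) left over = 7.17 × 10^-3 mol (1:1 ratio)
n(NaOH) consumed by analyte = 0.105 − 7.17 × 10^-3 = 0.0979 mol
From the 1:2 ratio, n(C9H8O4) = 1/2 × 0.0979 = 0.0489 mol
mass of C9H8O4 = 0.0489 × 180.16 = 8.82 g
% C9H8O4 = 8.82 / 9.64 × 100 = 91.5 %

91.5 %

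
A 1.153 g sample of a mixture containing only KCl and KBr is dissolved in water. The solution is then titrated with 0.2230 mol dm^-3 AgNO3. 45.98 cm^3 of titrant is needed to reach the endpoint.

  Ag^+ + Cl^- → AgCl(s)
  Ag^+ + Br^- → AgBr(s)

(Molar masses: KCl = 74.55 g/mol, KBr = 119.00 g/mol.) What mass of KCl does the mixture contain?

0.1127 g

n(AgNO3) = 0.04598 × 0.2230 = 0.01025 mol
Let x = n(KCl), y = n(KBr).
Titrant: 1x + 1y = 0.01025;  mass: 74.55x + 119.00y = 1.153
Solving, x = 1.511 × 10^-3 mol, y = 8.742 × 10^-3 mol
mass of KCl = 1.511 × 10^-3 × 74.55 = 0.1127 g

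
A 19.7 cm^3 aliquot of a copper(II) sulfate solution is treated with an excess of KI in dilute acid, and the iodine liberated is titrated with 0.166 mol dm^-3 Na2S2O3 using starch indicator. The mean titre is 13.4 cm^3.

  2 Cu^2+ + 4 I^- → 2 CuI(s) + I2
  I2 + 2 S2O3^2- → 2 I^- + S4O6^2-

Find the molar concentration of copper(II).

0.113 mol/L

n(S2O3^2-) = 0.0134 × 0.166 = 2.22 × 10^-3 mol
n(I2) = n(S2O3^2-)/2 = 1.11 × 10^-3 mol
From the 2:1 ratio, n(Cu2+) in the aliquot = 2/1 × 1.11 × 10^-3 = 2.22 × 10^-3 mol
[Cu2+] = 2.22 × 10^-3 / 0.0197 = 0.113 mol/L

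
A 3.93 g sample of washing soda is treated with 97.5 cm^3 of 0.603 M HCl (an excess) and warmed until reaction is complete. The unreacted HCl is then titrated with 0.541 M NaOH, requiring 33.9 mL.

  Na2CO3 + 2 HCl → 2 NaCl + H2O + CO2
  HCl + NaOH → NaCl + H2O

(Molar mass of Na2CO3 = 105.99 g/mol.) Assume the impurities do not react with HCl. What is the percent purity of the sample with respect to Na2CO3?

54.5 %

n(HCl) added = 0.0975 × 0.603 = 0.0588 mol
n(NaOH) used in back-titration = 0.0339 × 0.541 = 0.0183 mol
n(HCl) left over = 0.0183 mol (1:1 ratio)
n(HCl) consumed by analyte = 0.0588 − 0.0183 = 0.0405 mol
From the 1:2 ratio, n(Na2CO3) = 1/2 × 0.0405 = 0.0202 mol
mass of Na2CO3 = 0.0202 × 105.99 = 2.14 g
% Na2CO3 = 2.14 / 3.93 × 100 = 54.5 %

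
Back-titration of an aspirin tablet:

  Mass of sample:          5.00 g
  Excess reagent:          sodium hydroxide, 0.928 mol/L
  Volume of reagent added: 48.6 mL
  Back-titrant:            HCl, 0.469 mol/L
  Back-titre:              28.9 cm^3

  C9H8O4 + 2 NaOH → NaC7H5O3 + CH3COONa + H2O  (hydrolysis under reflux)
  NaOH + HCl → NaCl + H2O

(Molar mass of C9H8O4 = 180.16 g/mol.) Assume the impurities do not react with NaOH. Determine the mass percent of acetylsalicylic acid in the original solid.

n(NaOH) added = 0.0486 × 0.928 = 0.0451 mol
n(HCl) used in back-titration = 0.0289 × 0.469 = 0.0136 mol
n(NaOH) left over = 0.0136 mol (1:1 ratio)
n(NaOH) consumed by analyte = 0.0451 − 0.0136 = 0.0315 mol
From the 1:2 ratio, n(C9H8O4) = 1/2 × 0.0315 = 0.0158 mol
mass of C9H8O4 = 0.0158 × 180.16 = 2.84 g
% C9H8O4 = 2.84 / 5.00 × 100 = 56.8 %

56.8 %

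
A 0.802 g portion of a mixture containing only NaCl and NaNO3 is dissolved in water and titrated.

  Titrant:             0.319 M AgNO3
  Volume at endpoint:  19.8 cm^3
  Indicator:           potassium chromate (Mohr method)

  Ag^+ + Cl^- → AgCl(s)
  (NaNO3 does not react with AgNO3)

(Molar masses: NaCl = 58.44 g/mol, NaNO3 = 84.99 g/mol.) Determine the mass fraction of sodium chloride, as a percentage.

n(AgNO3) = 0.0198 × 0.319 = 6.32 × 10^-3 mol
Let x = n(NaCl), y = n(NaNO3).
Titrant: 1x = 6.32 × 10^-3;  mass: 58.44x + 84.99y = 0.802
Solving, x = 6.32 × 10^-3 mol, y = 5.09 × 10^-3 mol
mass of NaCl = 6.32 × 10^-3 × 58.44 = 0.369 g
% NaCl = 0.369 / 0.802 × 100 = 46.0 %

46.0 %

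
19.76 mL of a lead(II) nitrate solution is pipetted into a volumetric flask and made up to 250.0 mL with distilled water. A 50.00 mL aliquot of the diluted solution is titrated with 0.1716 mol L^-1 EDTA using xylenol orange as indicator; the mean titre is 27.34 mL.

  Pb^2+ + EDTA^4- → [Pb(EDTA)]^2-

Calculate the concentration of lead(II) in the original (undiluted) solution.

n(EDTA) = 0.02734 × 0.1716 = 4.692 × 10^-3 mol
n(Pb2+) in the aliquot = 4.692 × 10^-3 mol (1:1 ratio)
[Pb2+]_dilute = 4.692 × 10^-3 / 0.05000 = 0.09383 mol/L
Dilution factor = 250.0 / 19.76 = 12.65
[Pb2+]_stock = 0.09383 × 12.65 = 1.187 mol/L

1.187 mol/L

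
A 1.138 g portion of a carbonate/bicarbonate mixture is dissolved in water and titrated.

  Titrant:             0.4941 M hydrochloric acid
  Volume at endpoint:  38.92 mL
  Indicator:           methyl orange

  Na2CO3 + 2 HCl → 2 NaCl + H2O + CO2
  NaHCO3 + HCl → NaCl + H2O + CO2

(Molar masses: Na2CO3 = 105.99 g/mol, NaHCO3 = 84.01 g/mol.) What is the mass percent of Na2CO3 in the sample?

71.70 %

n(HCl) = 0.03892 × 0.4941 = 0.01923 mol
Let x = n(Na2CO3), y = n(NaHCO3).
Titrant: 2x + 1y = 0.01923;  mass: 105.99x + 84.01y = 1.138
Solving, x = 7.699 × 10^-3 mol, y = 3.833 × 10^-3 mol
mass of Na2CO3 = 7.699 × 10^-3 × 105.99 = 0.8160 g
% Na2CO3 = 0.8160 / 1.138 × 100 = 71.70 %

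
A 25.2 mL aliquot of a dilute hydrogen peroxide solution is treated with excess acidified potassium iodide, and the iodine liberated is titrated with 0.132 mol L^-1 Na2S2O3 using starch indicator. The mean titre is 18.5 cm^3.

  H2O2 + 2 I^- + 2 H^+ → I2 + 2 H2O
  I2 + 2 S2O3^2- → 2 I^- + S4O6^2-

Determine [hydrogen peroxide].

n(S2O3^2-) = 0.0185 × 0.132 = 2.44 × 10^-3 mol
n(I2) = n(S2O3^2-)/2 = 1.22 × 10^-3 mol
n(H2O2) in the aliquot = 1.22 × 10^-3 mol (1:1 ratio)
[H2O2] = 1.22 × 10^-3 / 0.0252 = 0.0485 mol/L

0.0485 mol/L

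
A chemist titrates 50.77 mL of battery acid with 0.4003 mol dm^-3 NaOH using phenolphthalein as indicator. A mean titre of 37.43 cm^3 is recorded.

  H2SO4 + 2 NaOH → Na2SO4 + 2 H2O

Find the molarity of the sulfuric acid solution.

n(NaOH) = 0.03743 L × 0.4003 mol/L = 0.01498 mol
From the 1:2 mole ratio, n(H2SO4) = 1/2 × 0.01498 = 7.492 × 10^-3 mol
[H2SO4] = 7.492 × 10^-3 mol / 0.05077 L = 0.1476 mol/L

0.1476 mol/L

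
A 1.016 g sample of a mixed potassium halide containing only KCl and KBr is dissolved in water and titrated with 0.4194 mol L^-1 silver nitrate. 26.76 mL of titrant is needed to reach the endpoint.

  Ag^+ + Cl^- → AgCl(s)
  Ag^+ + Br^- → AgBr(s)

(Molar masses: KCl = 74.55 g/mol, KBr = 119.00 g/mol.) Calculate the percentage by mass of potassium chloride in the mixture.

52.75 %

n(AgNO3) = 0.02676 × 0.4194 = 0.01122 mol
Let x = n(KCl), y = n(KBr).
Titrant: 1x + 1y = 0.01122;  mass: 74.55x + 119.00y = 1.016
Solving, x = 7.189 × 10^-3 mol, y = 4.034 × 10^-3 mol
mass of KCl = 7.189 × 10^-3 × 74.55 = 0.5359 g
% KCl = 0.5359 / 1.016 × 100 = 52.75 %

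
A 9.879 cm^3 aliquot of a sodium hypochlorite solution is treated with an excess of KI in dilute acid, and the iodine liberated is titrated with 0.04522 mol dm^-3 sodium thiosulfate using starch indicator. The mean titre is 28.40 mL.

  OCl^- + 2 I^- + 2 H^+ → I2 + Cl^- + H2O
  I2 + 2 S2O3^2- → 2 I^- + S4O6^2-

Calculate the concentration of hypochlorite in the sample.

n(S2O3^2-) = 0.02840 × 0.04522 = 1.284 × 10^-3 mol
n(I2) = n(S2O3^2-)/2 = 6.421 × 10^-4 mol
n(OCl^-) in the aliquot = 6.421 × 10^-4 mol (1:1 ratio)
[OCl^-] = 6.421 × 10^-4 / 0.009879 = 0.06500 mol/L

0.06500 mol/L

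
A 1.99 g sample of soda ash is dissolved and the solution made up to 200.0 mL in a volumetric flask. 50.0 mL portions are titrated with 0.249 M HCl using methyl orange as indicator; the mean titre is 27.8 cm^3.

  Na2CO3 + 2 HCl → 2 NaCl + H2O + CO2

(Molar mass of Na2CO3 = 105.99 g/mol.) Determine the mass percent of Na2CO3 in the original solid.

n(HCl) per titration = 0.0278 × 0.249 = 6.92 × 10^-3 mol
From the 1:2 ratio, n(Na2CO3) in each aliquot = 1/2 × 6.92 × 10^-3 = 3.46 × 10^-3 mol
n(Na2CO3) in the whole flask = 3.46 × 10^-3 × 200.0/50.0 = 0.0138 mol
mass of Na2CO3 = 0.0138 × 105.99 = 1.47 g
% Na2CO3 = 1.47 / 1.99 × 100 = 73.7 %

73.7 %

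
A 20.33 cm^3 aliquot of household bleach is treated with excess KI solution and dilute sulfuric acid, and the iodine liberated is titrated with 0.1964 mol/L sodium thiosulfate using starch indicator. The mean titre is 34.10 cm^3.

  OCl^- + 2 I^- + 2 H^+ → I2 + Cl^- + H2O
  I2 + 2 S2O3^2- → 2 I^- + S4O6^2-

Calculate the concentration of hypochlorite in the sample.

n(S2O3^2-) = 0.03410 × 0.1964 = 6.697 × 10^-3 mol
n(I2) = n(S2O3^2-)/2 = 3.349 × 10^-3 mol
n(OCl^-) in the aliquot = 3.349 × 10^-3 mol (1:1 ratio)
[OCl^-] = 3.349 × 10^-3 / 0.02033 = 0.1647 mol/L

0.1647 mol/L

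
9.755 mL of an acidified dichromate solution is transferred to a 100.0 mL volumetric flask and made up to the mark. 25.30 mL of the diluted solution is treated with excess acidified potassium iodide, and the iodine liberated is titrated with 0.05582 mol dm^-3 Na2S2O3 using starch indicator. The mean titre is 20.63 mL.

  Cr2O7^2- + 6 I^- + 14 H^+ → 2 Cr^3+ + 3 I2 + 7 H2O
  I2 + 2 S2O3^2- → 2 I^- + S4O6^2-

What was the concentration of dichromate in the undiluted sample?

n(S2O3^2-) = 0.02063 × 0.05582 = 1.152 × 10^-3 mol
n(I2) = n(S2O3^2-)/2 = 5.758 × 10^-4 mol
From the 1:3 ratio, n(Cr2O7^2-) in the aliquot = 1/3 × 5.758 × 10^-4 = 1.919 × 10^-4 mol
[Cr2O7^2-]_dilute = 1.919 × 10^-4 / 0.02530 = 0.007586 mol/L
[Cr2O7^2-]_original = 0.007586 × 100.0/9.755 = 0.07777 mol/L

0.07777 mol/L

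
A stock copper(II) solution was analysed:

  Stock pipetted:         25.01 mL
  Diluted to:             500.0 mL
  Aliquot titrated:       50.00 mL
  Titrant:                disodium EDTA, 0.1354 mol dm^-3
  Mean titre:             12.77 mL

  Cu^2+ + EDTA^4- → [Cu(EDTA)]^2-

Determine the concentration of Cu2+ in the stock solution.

0.6913 mol/L

n(EDTA) = 0.01277 × 0.1354 = 1.729 × 10^-3 mol
n(Cu2+) in the aliquot = 1.729 × 10^-3 mol (1:1 ratio)
[Cu2+]_dilute = 1.729 × 10^-3 / 0.05000 = 0.03458 mol/L
Dilution factor = 500.0 / 25.01 = 19.99
[Cu2+]_stock = 0.03458 × 19.99 = 0.6913 mol/L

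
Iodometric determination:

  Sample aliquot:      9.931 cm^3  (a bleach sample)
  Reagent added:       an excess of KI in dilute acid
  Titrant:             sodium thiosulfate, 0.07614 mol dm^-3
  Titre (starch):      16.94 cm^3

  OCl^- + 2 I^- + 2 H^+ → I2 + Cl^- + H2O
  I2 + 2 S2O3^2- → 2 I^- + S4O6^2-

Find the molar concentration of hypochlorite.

0.06494 mol/L

n(S2O3^2-) = 0.01694 × 0.07614 = 1.290 × 10^-3 mol
n(I2) = n(S2O3^2-)/2 = 6.449 × 10^-4 mol
n(OCl^-) in the aliquot = 6.449 × 10^-4 mol (1:1 ratio)
[OCl^-] = 6.449 × 10^-4 / 0.009931 = 0.06494 mol/L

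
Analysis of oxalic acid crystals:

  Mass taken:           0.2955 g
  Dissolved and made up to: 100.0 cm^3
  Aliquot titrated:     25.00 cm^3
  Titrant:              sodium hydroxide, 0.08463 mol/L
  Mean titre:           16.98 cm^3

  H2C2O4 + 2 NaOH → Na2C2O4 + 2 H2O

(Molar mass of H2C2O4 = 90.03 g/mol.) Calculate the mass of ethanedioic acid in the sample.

n(NaOH) per titration = 0.01698 × 0.08463 = 1.437 × 10^-3 mol
From the 1:2 ratio, n(H2C2O4) in each aliquot = 1/2 × 1.437 × 10^-3 = 7.185 × 10^-4 mol
n(H2C2O4) in the whole flask = 7.185 × 10^-4 × 100.0/25.00 = 2.874 × 10^-3 mol
mass of H2C2O4 = 2.874 × 10^-3 × 90.03 = 0.2587 g

0.2587 g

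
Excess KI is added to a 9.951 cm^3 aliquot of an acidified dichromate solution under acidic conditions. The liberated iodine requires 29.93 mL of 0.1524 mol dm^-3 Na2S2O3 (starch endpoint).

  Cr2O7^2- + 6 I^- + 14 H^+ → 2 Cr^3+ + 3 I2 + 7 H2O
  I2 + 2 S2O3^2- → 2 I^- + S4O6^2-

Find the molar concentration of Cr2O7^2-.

n(S2O3^2-) = 0.02993 × 0.1524 = 4.561 × 10^-3 mol
n(I2) = n(S2O3^2-)/2 = 2.281 × 10^-3 mol
From the 1:3 ratio, n(Cr2O7^2-) in the aliquot = 1/3 × 2.281 × 10^-3 = 7.602 × 10^-4 mol
[Cr2O7^2-] = 7.602 × 10^-4 / 0.009951 = 0.07640 mol/L

0.07640 mol/L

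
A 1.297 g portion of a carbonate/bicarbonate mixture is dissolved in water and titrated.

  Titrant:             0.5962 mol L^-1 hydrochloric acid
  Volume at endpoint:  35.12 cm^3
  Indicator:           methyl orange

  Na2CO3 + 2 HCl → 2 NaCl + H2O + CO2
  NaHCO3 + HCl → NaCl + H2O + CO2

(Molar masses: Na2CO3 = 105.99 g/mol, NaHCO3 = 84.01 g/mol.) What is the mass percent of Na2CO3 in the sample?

n(HCl) = 0.03512 × 0.5962 = 0.02094 mol
Let x = n(Na2CO3), y = n(NaHCO3).
Titrant: 2x + 1y = 0.02094;  mass: 105.99x + 84.01y = 1.297
Solving, x = 7.449 × 10^-3 mol, y = 6.041 × 10^-3 mol
mass of Na2CO3 = 7.449 × 10^-3 × 105.99 = 0.7895 g
% Na2CO3 = 0.7895 / 1.297 × 100 = 60.87 %

60.87 %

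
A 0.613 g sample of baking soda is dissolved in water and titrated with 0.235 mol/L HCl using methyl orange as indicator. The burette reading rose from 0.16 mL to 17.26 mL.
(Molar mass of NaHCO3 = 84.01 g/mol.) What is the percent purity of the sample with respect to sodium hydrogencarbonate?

NaHCO3 + HCl → NaCl + H2O + CO2
n(HCl) = 0.0171 L × 0.235 mol/L = 4.02 × 10^-3 mol
n(NaHCO3) = 4.02 × 10^-3 mol (1:1 ratio)
mass of NaHCO3 = 4.02 × 10^-3 × 84.01 g/mol = 0.338 g
% NaHCO3 = 0.338 / 0.613 × 100 = 55.1 %

55.1 %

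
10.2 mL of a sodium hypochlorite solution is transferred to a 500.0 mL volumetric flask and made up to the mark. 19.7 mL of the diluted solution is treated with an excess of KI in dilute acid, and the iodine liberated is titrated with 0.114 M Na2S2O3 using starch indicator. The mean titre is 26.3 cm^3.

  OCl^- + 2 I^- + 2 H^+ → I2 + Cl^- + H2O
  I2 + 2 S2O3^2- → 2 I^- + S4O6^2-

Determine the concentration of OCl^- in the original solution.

n(S2O3^2-) = 0.0263 × 0.114 = 3.00 × 10^-3 mol
n(I2) = n(S2O3^2-)/2 = 1.50 × 10^-3 mol
n(OCl^-) in the aliquot = 1.50 × 10^-3 mol (1:1 ratio)
[OCl^-]_dilute = 1.50 × 10^-3 / 0.0197 = 0.0761 mol/L
[OCl^-]_original = 0.0761 × 500.0/10.2 = 3.73 mol/L

3.73 M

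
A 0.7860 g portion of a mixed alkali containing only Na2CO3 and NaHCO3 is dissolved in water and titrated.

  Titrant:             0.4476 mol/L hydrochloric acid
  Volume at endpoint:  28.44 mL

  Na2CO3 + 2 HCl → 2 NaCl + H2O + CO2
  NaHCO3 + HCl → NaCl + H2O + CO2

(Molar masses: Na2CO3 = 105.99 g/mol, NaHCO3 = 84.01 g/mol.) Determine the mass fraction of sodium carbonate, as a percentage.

n(HCl) = 0.02844 × 0.4476 = 0.01273 mol
Let x = n(Na2CO3), y = n(NaHCO3).
Titrant: 2x + 1y = 0.01273;  mass: 105.99x + 84.01y = 0.7860
Solving, x = 4.569 × 10^-3 mol, y = 3.591 × 10^-3 mol
mass of Na2CO3 = 4.569 × 10^-3 × 105.99 = 0.4843 g
% Na2CO3 = 0.4843 / 0.7860 × 100 = 61.61 %

61.61 %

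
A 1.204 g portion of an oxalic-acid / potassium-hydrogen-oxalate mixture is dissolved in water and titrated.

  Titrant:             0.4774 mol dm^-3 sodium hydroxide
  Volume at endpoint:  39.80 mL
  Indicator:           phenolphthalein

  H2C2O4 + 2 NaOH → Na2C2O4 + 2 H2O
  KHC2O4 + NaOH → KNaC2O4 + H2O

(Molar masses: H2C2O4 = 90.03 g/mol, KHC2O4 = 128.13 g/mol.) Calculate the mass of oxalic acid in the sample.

n(NaOH) = 0.03980 × 0.4774 = 0.01900 mol
Let x = n(H2C2O4), y = n(KHC2O4).
Titrant: 2x + 1y = 0.01900;  mass: 90.03x + 128.13y = 1.204
Solving, x = 7.403 × 10^-3 mol, y = 4.195 × 10^-3 mol
mass of H2C2O4 = 7.403 × 10^-3 × 90.03 = 0.6665 g

0.6665 g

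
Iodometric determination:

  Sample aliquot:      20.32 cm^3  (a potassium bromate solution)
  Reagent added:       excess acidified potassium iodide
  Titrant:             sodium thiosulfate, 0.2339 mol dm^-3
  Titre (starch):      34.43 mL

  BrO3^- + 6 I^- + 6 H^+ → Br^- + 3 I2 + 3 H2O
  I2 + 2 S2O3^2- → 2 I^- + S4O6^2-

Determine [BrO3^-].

0.06605 mol/L

n(S2O3^2-) = 0.03443 × 0.2339 = 8.053 × 10^-3 mol
n(I2) = n(S2O3^2-)/2 = 4.027 × 10^-3 mol
From the 1:3 ratio, n(BrO3^-) in the aliquot = 1/3 × 4.027 × 10^-3 = 1.342 × 10^-3 mol
[BrO3^-] = 1.342 × 10^-3 / 0.02032 = 0.06605 mol/L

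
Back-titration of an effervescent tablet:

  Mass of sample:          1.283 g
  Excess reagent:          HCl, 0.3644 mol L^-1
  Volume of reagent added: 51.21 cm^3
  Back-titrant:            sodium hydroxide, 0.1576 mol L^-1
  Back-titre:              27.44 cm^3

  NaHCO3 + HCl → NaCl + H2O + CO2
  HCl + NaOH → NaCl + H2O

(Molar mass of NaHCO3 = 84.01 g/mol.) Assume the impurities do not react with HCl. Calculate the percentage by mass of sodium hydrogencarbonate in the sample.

93.87 %

n(HCl) added = 0.05121 × 0.3644 = 0.01866 mol
n(NaOH) used in back-titration = 0.02744 × 0.1576 = 4.325 × 10^-3 mol
n(HCl) left over = 4.325 × 10^-3 mol (1:1 ratio)
n(HCl) consumed by analyte = 0.01866 − 4.325 × 10^-3 = 0.01434 mol
n(NaHCO3) = 0.01434 mol (1:1 ratio)
mass of NaHCO3 = 0.01434 × 84.01 = 1.204 g
% NaHCO3 = 1.204 / 1.283 × 100 = 93.87 %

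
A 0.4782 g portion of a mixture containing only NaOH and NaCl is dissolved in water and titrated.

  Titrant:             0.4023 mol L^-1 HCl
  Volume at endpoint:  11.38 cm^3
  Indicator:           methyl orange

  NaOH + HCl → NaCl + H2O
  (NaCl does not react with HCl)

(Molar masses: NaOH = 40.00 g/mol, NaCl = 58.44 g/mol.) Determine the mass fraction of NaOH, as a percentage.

n(HCl) = 0.01138 × 0.4023 = 4.578 × 10^-3 mol
Let x = n(NaOH), y = n(NaCl).
Titrant: 1x = 4.578 × 10^-3;  mass: 40.00x + 58.44y = 0.4782
Solving, x = 4.578 × 10^-3 mol, y = 5.049 × 10^-3 mol
mass of NaOH = 4.578 × 10^-3 × 40.00 = 0.1831 g
% NaOH = 0.1831 / 0.4782 × 100 = 38.30 %

38.30 %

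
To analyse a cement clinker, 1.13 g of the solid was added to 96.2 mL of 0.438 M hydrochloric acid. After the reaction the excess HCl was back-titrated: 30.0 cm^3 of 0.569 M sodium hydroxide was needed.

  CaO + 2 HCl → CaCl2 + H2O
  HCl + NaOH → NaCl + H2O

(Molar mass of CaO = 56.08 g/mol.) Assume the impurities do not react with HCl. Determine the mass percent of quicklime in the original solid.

62.2 %

n(HCl) added = 0.0962 × 0.438 = 0.0421 mol
n(NaOH) used in back-titration = 0.0300 × 0.569 = 0.0171 mol
n(HCl) left over = 0.0171 mol (1:1 ratio)
n(HCl) consumed by analyte = 0.0421 − 0.0171 = 0.0251 mol
From the 1:2 ratio, n(CaO) = 1/2 × 0.0251 = 0.0125 mol
mass of CaO = 0.0125 × 56.08 = 0.703 g
% CaO = 0.703 / 1.13 × 100 = 62.2 %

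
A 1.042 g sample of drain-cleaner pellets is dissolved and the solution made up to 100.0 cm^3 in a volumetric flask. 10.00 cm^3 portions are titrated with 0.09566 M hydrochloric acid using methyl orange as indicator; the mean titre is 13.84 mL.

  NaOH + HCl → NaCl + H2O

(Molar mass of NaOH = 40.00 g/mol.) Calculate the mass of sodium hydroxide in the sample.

0.5296 g

n(HCl) per titration = 0.01384 × 0.09566 = 1.324 × 10^-3 mol
n(NaOH) in each aliquot = 1.324 × 10^-3 mol (1:1 ratio)
n(NaOH) in the whole flask = 1.324 × 10^-3 × 100.0/10.00 = 0.01324 mol
mass of NaOH = 0.01324 × 40.00 = 0.5296 g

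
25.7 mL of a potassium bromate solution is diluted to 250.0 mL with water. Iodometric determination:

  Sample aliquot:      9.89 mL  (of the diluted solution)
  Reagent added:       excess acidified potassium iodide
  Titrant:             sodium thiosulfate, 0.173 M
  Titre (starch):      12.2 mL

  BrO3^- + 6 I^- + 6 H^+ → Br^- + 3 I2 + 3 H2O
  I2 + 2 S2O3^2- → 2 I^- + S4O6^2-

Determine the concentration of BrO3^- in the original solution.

0.346 M

n(S2O3^2-) = 0.0122 × 0.173 = 2.11 × 10^-3 mol
n(I2) = n(S2O3^2-)/2 = 1.06 × 10^-3 mol
From the 1:3 ratio, n(BrO3^-) in the aliquot = 1/3 × 1.06 × 10^-3 = 3.52 × 10^-4 mol
[BrO3^-]_dilute = 3.52 × 10^-4 / 0.00989 = 0.0356 mol/L
[BrO3^-]_original = 0.0356 × 250.0/25.7 = 0.346 mol/L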